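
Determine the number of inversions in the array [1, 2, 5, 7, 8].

Inversion pairs (indices are 1-based):
(none)
That's 0 pairs.

0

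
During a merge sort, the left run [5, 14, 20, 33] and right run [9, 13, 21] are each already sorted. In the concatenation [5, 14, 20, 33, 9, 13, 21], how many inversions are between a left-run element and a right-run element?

Cross-inversions: 7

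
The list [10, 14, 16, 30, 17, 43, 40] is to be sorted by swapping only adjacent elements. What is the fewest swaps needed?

Minimum adjacent swaps = number of inversions (each swap of adjacent out-of-order elements removes one inversion and no swap can remove more).
Count inversions — for each element, later elements that are smaller:
10: none → 0
14: none → 0
16: none → 0
30: 17 → 1
17: none → 0
43: 40 → 1
40: none → 0
Total inversions: 0 + 0 + 0 + 1 + 0 + 1 + 0 = 2

2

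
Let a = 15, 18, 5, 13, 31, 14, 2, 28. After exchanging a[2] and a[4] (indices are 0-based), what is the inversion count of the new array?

17

Positions 2 and 4 hold 5 and 31; after swapping, the array is [15, 18, 31, 13, 5, 14, 2, 28].
Element-by-element contributions:
15 → 13, 5, 14, 2 → 4
18 → 13, 5, 14, 2 → 4
31 → 13, 5, 14, 2, 28 → 5
13 → 5, 2 → 2
5 → 2 → 1
14 → 2 → 1
2 → none → 0
28 → none → 0
Sum: 4 + 4 + 5 + 2 + 1 + 1 + 0 + 0 = 17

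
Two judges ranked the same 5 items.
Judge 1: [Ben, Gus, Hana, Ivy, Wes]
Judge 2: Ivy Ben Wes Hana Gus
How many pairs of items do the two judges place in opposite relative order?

Assign each item its position (1..5) in the first ordering, then rewrite the second ordering as that position sequence:
positions: Ben→1, Gus→2, Hana→3, Ivy→4, Wes→5
second ordering as positions: [4, 1, 5, 3, 2]
Discordant pairs = inversions in this position sequence.
4: 1, 3, 2 → 3
1: 0
5: 3, 2 → 2
3: 2 → 1
2: 0
Total: 3 + 0 + 2 + 1 + 0 = 6

There are 6 discordant pairs.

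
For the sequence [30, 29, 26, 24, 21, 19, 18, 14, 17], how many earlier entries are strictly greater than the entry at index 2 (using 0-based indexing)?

2

The element at index 2 is 26.
Elements before it: 30, 29
Those larger than 26: 30, 29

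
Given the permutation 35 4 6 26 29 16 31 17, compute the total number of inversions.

For each element, count later entries that are smaller:
35 → 4, 6, 26, 29, 16, 31, 17 → 7
4 → none → 0
6 → none → 0
26 → 16, 17 → 2
29 → 16, 17 → 2
16 → none → 0
31 → 17 → 1
17 → none → 0
Sum: 7 + 0 + 0 + 2 + 2 + 0 + 1 + 0 = 12

12 inversions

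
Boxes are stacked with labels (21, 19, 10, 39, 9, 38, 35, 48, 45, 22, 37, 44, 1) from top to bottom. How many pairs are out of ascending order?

There are 34 out-of-order pairs.

Count, for each position, how many later elements it exceeds:
21 → 19, 10, 9, 1 → 4
19 → 10, 9, 1 → 3
10 → 9, 1 → 2
39 → 9, 38, 35, 22, 37, 1 → 6
9 → 1 → 1
38 → 35, 22, 37, 1 → 4
35 → 22, 1 → 2
48 → 45, 22, 37, 44, 1 → 5
45 → 22, 37, 44, 1 → 4
22 → 1 → 1
37 → 1 → 1
44 → 1 → 1
1 → none → 0
Sum: 4 + 3 + 2 + 6 + 1 + 4 + 2 + 5 + 4 + 1 + 1 + 1 + 0 = 34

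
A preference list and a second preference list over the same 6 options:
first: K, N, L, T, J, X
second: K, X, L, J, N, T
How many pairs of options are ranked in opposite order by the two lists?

Assign each item its position (1..6) in the first ordering, then rewrite the second ordering as that position sequence:
positions: K→1, N→2, L→3, T→4, J→5, X→6
second ordering as positions: [1, 6, 3, 5, 2, 4]
Discordant pairs = inversions in this position sequence.
1: 0
6: 3, 5, 2, 4 → 4
3: 2 → 1
5: 2, 4 → 2
2: 0
4: 0
Total: 0 + 4 + 1 + 2 + 0 + 0 = 7

Pairs: 7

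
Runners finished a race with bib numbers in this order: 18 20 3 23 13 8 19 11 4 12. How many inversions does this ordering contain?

28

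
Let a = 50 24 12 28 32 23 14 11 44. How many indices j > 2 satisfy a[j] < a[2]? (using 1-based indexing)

4

The element at index 2 is 24.
Elements after it: 12, 28, 32, 23, 14, 11, 44
Those smaller than 24: 12, 23, 14, 11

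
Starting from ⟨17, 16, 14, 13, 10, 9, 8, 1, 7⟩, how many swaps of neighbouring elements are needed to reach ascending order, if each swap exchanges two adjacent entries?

35

Each adjacent swap fixes exactly one inversion, so the minimum swap count equals the number of inversions.
Count inversions — for each element, later elements that are smaller:
17: 16, 14, 13, 10, 9, 8, 1, 7 → 8
16: 14, 13, 10, 9, 8, 1, 7 → 7
14: 13, 10, 9, 8, 1, 7 → 6
13: 10, 9, 8, 1, 7 → 5
10: 9, 8, 1, 7 → 4
9: 8, 1, 7 → 3
8: 1, 7 → 2
1: none → 0
7: none → 0
Total inversions: 8 + 7 + 6 + 5 + 4 + 3 + 2 + 0 + 0 = 35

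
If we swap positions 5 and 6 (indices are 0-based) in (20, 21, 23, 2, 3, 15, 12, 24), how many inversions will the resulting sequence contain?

Positions 5 and 6 hold 15 and 12; after swapping, the array is [20, 21, 23, 2, 3, 12, 15, 24].
Sweep left to right; for each value list the smaller values that follow it:
20: 4
21: 4
23: 4
2: 0
3: 0
12: 0
15: 0
24: 0
Sum: 4 + 4 + 4 + 0 + 0 + 0 + 0 + 0 = 12

12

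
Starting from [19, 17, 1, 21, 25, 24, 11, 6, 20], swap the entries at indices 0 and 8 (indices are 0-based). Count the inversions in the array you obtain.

Positions 0 and 8 hold 19 and 20; after swapping, the array is [20, 17, 1, 21, 25, 24, 11, 6, 19].
Sweep left to right; for each value list the smaller values that follow it:
20 → 17, 1, 11, 6, 19 → 5
17 → 1, 11, 6 → 3
1 → none → 0
21 → 11, 6, 19 → 3
25 → 24, 11, 6, 19 → 4
24 → 11, 6, 19 → 3
11 → 6 → 1
6 → none → 0
19 → none → 0
Sum: 5 + 3 + 0 + 3 + 4 + 3 + 1 + 0 + 0 = 19

19 inversions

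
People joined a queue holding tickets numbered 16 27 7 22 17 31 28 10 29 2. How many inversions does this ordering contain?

For each element, count later entries that are smaller:
16: 3
27: 5
7: 1
22: 3
17: 2
31: 4
28: 2
10: 1
29: 1
2: 0
Sum: 3 + 5 + 1 + 3 + 2 + 4 + 2 + 1 + 1 + 0 = 22

22 inversions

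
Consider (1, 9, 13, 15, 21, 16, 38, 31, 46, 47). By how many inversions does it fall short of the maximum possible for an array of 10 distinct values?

43

Maximum inversions for 10 distinct elements is C(10, 2) = 10·9/2 = 45.
Current inversions — for each element, count later smaller elements:
1: 0
9: 0
13: 0
15: 0
21: 1
16: 0
38: 1
31: 0
46: 0
47: 0
Current total: 0 + 0 + 0 + 0 + 1 + 0 + 1 + 0 + 0 + 0 = 2
Shortfall: 45 − 2 = 43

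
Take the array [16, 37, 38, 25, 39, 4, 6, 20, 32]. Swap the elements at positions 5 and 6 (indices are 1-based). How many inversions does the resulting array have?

Positions 5 and 6 hold 39 and 4; after swapping, the array is [16, 37, 38, 25, 4, 39, 6, 20, 32].
Element-by-element contributions:
16 → 4, 6 → 2
37 → 25, 4, 6, 20, 32 → 5
38 → 25, 4, 6, 20, 32 → 5
25 → 4, 6, 20 → 3
4 → none → 0
39 → 6, 20, 32 → 3
6 → none → 0
20 → none → 0
32 → none → 0
Sum: 2 + 5 + 5 + 3 + 0 + 3 + 0 + 0 + 0 = 18

18 inversions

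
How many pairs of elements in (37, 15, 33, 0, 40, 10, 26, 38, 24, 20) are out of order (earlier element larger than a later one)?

Count, for each position, how many later elements it exceeds:
37 → 15, 33, 0, 10, 26, 24, 20 → 7
15 → 0, 10 → 2
33 → 0, 10, 26, 24, 20 → 5
0 → none → 0
40 → 10, 26, 38, 24, 20 → 5
10 → none → 0
26 → 24, 20 → 2
38 → 24, 20 → 2
24 → 20 → 1
20 → none → 0
Sum: 7 + 2 + 5 + 0 + 5 + 0 + 2 + 2 + 1 + 0 = 24

24 inversions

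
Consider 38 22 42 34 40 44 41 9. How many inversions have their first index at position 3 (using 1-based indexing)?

4 such elements

The element at index 3 is 42.
Elements after it: 34, 40, 44, 41, 9
Those smaller than 42: 34, 40, 41, 9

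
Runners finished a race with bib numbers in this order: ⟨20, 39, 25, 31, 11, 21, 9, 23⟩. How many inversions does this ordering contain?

For each element, count later entries that are smaller:
20: 2
39: 6
25: 4
31: 4
11: 1
21: 1
9: 0
23: 0
Sum: 2 + 6 + 4 + 4 + 1 + 1 + 0 + 0 = 18

18 inversions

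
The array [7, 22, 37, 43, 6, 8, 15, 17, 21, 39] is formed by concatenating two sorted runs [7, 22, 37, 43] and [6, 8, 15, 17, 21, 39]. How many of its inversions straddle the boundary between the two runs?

For each element r of the right run, count left-run elements greater than r:
r = 6: 7, 22, 37, 43 → 4
r = 8: 22, 37, 43 → 3
r = 15: 22, 37, 43 → 3
r = 17: 22, 37, 43 → 3
r = 21: 22, 37, 43 → 3
r = 39: 43 → 1
Cross-inversions: 4 + 3 + 3 + 3 + 3 + 1 = 17

There are 17 split inversions.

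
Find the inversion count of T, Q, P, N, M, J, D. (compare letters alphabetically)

21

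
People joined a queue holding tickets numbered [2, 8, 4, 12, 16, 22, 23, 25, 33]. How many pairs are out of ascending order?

Sweep left to right; for each value list the smaller values that follow it:
2 → none → 0
8 → 4 → 1
4 → none → 0
12 → none → 0
16 → none → 0
22 → none → 0
23 → none → 0
25 → none → 0
33 → none → 0
Sum: 0 + 1 + 0 + 0 + 0 + 0 + 0 + 0 + 0 = 1

1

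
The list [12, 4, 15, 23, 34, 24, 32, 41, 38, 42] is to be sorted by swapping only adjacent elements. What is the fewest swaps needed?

4

Each adjacent swap fixes exactly one inversion, so the minimum swap count equals the number of inversions.
Count inversions — for each element, later elements that are smaller:
12: 4 → 1
4: none → 0
15: none → 0
23: none → 0
34: 24, 32 → 2
24: none → 0
32: none → 0
41: 38 → 1
38: none → 0
42: none → 0
Total inversions: 1 + 0 + 0 + 0 + 2 + 0 + 0 + 1 + 0 + 0 = 4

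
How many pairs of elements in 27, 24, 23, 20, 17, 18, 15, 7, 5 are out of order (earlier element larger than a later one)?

35 inversions

Element-by-element contributions:
27 → 24, 23, 20, 17, 18, 15, 7, 5 → 8
24 → 23, 20, 17, 18, 15, 7, 5 → 7
23 → 20, 17, 18, 15, 7, 5 → 6
20 → 17, 18, 15, 7, 5 → 5
17 → 15, 7, 5 → 3
18 → 15, 7, 5 → 3
15 → 7, 5 → 2
7 → 5 → 1
5 → none → 0
Sum: 8 + 7 + 6 + 5 + 3 + 3 + 2 + 1 + 0 = 35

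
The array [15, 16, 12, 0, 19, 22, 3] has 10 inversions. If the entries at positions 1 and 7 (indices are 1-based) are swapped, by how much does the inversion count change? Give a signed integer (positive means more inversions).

-3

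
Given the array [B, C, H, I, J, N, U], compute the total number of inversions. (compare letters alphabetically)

0 out-of-order pairs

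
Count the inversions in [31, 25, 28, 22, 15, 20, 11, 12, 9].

Count, for each position, how many later elements it exceeds:
31 → 25, 28, 22, 15, 20, 11, 12, 9 → 8
25 → 22, 15, 20, 11, 12, 9 → 6
28 → 22, 15, 20, 11, 12, 9 → 6
22 → 15, 20, 11, 12, 9 → 5
15 → 11, 12, 9 → 3
20 → 11, 12, 9 → 3
11 → 9 → 1
12 → 9 → 1
9 → none → 0
Sum: 8 + 6 + 6 + 5 + 3 + 3 + 1 + 1 + 0 = 33

33 inversions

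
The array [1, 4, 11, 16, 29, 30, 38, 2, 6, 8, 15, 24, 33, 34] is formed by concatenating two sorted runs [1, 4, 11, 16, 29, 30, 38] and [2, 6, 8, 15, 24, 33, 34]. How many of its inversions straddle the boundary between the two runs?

25 cross-inversions

Take each right-half value and tally the left-half values above it:
r = 2: 4, 11, 16, 29, 30, 38 → 6
r = 6: 11, 16, 29, 30, 38 → 5
r = 8: 11, 16, 29, 30, 38 → 5
r = 15: 16, 29, 30, 38 → 4
r = 24: 29, 30, 38 → 3
r = 33: 38 → 1
r = 34: 38 → 1
Cross-inversions: 6 + 5 + 5 + 4 + 3 + 1 + 1 = 25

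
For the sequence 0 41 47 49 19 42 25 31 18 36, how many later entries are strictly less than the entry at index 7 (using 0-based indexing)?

The element at index 7 is 31.
Elements after it: 18, 36
Those smaller than 31: 18

1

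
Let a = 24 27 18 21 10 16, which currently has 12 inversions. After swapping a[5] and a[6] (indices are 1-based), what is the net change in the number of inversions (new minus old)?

+1

Positions 5 and 6 hold 10 and 16; after swapping, the array is [24, 27, 18, 21, 16, 10].
For each element, count later entries that are smaller:
24: 4
27: 4
18: 2
21: 2
16: 1
10: 0
Sum: 4 + 4 + 2 + 2 + 1 + 0 = 13
Change: 13 − 12 = +1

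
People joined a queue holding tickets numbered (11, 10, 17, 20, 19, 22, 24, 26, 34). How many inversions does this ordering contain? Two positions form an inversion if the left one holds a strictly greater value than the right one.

2 inversions

Sweep left to right; for each value list the smaller values that follow it:
11 → 10 → 1
10 → none → 0
17 → none → 0
20 → 19 → 1
19 → none → 0
22 → none → 0
24 → none → 0
26 → none → 0
34 → none → 0
Sum: 1 + 0 + 0 + 1 + 0 + 0 + 0 + 0 + 0 = 2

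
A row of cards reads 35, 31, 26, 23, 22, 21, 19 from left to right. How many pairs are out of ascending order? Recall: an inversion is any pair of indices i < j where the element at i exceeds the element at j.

Count, for each position, how many later elements it exceeds:
35 → 31, 26, 23, 22, 21, 19 → 6
31 → 26, 23, 22, 21, 19 → 5
26 → 23, 22, 21, 19 → 4
23 → 22, 21, 19 → 3
22 → 21, 19 → 2
21 → 19 → 1
19 → none → 0
Sum: 6 + 5 + 4 + 3 + 2 + 1 + 0 = 21

21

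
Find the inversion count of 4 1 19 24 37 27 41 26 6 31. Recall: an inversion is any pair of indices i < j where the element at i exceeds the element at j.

Sweep left to right; for each value list the smaller values that follow it:
4 → 1 → 1
1 → none → 0
19 → 6 → 1
24 → 6 → 1
37 → 27, 26, 6, 31 → 4
27 → 26, 6 → 2
41 → 26, 6, 31 → 3
26 → 6 → 1
6 → none → 0
31 → none → 0
Sum: 1 + 0 + 1 + 1 + 4 + 2 + 3 + 1 + 0 + 0 = 13

13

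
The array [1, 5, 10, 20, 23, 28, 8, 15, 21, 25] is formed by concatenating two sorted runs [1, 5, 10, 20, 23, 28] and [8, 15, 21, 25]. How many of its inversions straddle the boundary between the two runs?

There are 10 split inversions.

Take each right-half value and tally the left-half values above it:
r = 8: 10, 20, 23, 28 → 4
r = 15: 20, 23, 28 → 3
r = 21: 23, 28 → 2
r = 25: 28 → 1
Cross-inversions: 4 + 3 + 2 + 1 = 10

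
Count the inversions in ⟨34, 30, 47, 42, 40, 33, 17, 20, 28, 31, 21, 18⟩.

49

For each element, count later entries that are smaller:
34: 8
30: 5
47: 9
42: 8
40: 7
33: 6
17: 0
20: 1
28: 2
31: 2
21: 1
18: 0
Sum: 8 + 5 + 9 + 8 + 7 + 6 + 0 + 1 + 2 + 2 + 1 + 0 = 49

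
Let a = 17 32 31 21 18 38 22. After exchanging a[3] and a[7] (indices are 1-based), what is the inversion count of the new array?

Inversions: 8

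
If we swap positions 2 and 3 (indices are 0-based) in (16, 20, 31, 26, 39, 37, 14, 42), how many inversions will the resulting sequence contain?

Positions 2 and 3 hold 31 and 26; after swapping, the array is [16, 20, 26, 31, 39, 37, 14, 42].
For each element, count later entries that are smaller:
16: 1
20: 1
26: 1
31: 1
39: 2
37: 1
14: 0
42: 0
Sum: 1 + 1 + 1 + 1 + 2 + 1 + 0 + 0 = 7

7 inversions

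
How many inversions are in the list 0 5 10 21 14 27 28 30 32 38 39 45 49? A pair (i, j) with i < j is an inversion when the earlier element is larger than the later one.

Count, for each position, how many later elements it exceeds:
0 → none → 0
5 → none → 0
10 → none → 0
21 → 14 → 1
14 → none → 0
27 → none → 0
28 → none → 0
30 → none → 0
32 → none → 0
38 → none → 0
39 → none → 0
45 → none → 0
49 → none → 0
Sum: 0 + 0 + 0 + 1 + 0 + 0 + 0 + 0 + 0 + 0 + 0 + 0 + 0 = 1

1 inversion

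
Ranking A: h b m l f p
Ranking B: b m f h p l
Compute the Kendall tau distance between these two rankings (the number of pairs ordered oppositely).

Assign each item its position (1..6) in the first ordering, then rewrite the second ordering as that position sequence:
positions: h→1, b→2, m→3, l→4, f→5, p→6
second ordering as positions: [2, 3, 5, 1, 6, 4]
Discordant pairs = inversions in this position sequence.
2: 1 → 1
3: 1 → 1
5: 1, 4 → 2
1: 0
6: 4 → 1
4: 0
Total: 1 + 1 + 2 + 0 + 1 + 0 = 5

Discordant pairs: 5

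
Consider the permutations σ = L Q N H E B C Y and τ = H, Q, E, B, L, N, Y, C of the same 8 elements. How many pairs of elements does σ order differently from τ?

9 discordant pairs

Assign each item its position (1..8) in the first ordering, then rewrite the second ordering as that position sequence:
positions: L→1, Q→2, N→3, H→4, E→5, B→6, C→7, Y→8
second ordering as positions: [4, 2, 5, 6, 1, 3, 8, 7]
Discordant pairs = inversions in this position sequence.
4: 2, 1, 3 → 3
2: 1 → 1
5: 1, 3 → 2
6: 1, 3 → 2
1: 0
3: 0
8: 7 → 1
7: 0
Total: 3 + 1 + 2 + 2 + 0 + 0 + 1 + 0 = 9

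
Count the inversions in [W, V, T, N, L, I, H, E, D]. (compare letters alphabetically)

There are 36 inversions.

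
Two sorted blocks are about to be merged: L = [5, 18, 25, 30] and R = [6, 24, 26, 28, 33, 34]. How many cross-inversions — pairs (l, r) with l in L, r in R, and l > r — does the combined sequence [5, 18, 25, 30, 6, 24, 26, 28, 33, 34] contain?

7

Count, for every r in R, how many entries of L exceed r:
r = 6: 18, 25, 30 → 3
r = 24: 25, 30 → 2
r = 26: 30 → 1
r = 28: 30 → 1
r = 33: none → 0
r = 34: none → 0
Cross-inversions: 3 + 2 + 1 + 1 + 0 + 0 = 7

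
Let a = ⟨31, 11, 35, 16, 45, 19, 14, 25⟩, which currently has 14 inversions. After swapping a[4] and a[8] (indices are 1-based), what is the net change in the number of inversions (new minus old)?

+3

Positions 4 and 8 hold 16 and 25; after swapping, the array is [31, 11, 35, 25, 45, 19, 14, 16].
Element-by-element contributions:
31: 5
11: 0
35: 4
25: 3
45: 3
19: 2
14: 0
16: 0
Sum: 5 + 0 + 4 + 3 + 3 + 2 + 0 + 0 = 17
Change: 17 − 14 = +3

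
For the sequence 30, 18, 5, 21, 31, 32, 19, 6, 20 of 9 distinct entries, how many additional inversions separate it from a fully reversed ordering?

18

Maximum inversions for 9 distinct elements is C(9, 2) = 9·8/2 = 36.
Current inversions — for each element, count later smaller elements:
30: 6
18: 2
5: 0
21: 3
31: 3
32: 3
19: 1
6: 0
20: 0
Current total: 6 + 2 + 0 + 3 + 3 + 3 + 1 + 0 + 0 = 18
Shortfall: 36 − 18 = 18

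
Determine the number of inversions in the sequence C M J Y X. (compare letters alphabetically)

Sweep left to right; for each value list the smaller values that follow it:
C → none → 0
M → J → 1
J → none → 0
Y → X → 1
X → none → 0
Sum: 0 + 1 + 0 + 1 + 0 = 2

There are 2 out-of-order pairs.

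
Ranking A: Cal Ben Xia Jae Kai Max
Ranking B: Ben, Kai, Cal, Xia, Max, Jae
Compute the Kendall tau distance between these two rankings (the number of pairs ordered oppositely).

5

Assign each item its position (1..6) in the first ordering, then rewrite the second ordering as that position sequence:
positions: Cal→1, Ben→2, Xia→3, Jae→4, Kai→5, Max→6
second ordering as positions: [2, 5, 1, 3, 6, 4]
Discordant pairs = inversions in this position sequence.
2: 1 → 1
5: 1, 3, 4 → 3
1: 0
3: 0
6: 4 → 1
4: 0
Total: 1 + 3 + 0 + 0 + 1 + 0 = 5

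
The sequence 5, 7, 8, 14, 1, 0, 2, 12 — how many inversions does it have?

14

Element-by-element contributions:
5 → 1, 0, 2 → 3
7 → 1, 0, 2 → 3
8 → 1, 0, 2 → 3
14 → 1, 0, 2, 12 → 4
1 → 0 → 1
0 → none → 0
2 → none → 0
12 → none → 0
Sum: 3 + 3 + 3 + 4 + 1 + 0 + 0 + 0 = 14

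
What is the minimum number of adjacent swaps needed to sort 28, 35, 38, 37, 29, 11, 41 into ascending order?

There are 9 swaps.

The minimum number of adjacent swaps to sort an array equals its inversion count, since every such swap removes exactly one inversion.
Count inversions — for each element, later elements that are smaller:
28: 11 → 1
35: 29, 11 → 2
38: 37, 29, 11 → 3
37: 29, 11 → 2
29: 11 → 1
11: none → 0
41: none → 0
Total inversions: 1 + 2 + 3 + 2 + 1 + 0 + 0 = 9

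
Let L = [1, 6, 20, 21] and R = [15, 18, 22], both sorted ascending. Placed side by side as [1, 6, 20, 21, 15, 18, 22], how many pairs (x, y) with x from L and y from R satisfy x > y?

4 split inversions

For each element r of the right run, count left-run elements greater than r:
r = 15: 20, 21 → 2
r = 18: 20, 21 → 2
r = 22: none → 0
Cross-inversions: 2 + 2 + 0 = 4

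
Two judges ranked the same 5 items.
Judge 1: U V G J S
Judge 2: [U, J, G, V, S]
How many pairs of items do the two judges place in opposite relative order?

Assign each item its position (1..5) in the first ordering, then rewrite the second ordering as that position sequence:
positions: U→1, V→2, G→3, J→4, S→5
second ordering as positions: [1, 4, 3, 2, 5]
Discordant pairs = inversions in this position sequence.
1: 0
4: 3, 2 → 2
3: 2 → 1
2: 0
5: 0
Total: 0 + 2 + 1 + 0 + 0 = 3

3 discordant pairs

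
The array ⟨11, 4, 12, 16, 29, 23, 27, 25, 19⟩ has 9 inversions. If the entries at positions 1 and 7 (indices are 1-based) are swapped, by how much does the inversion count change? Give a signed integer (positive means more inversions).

+7

Positions 1 and 7 hold 11 and 27; after swapping, the array is [27, 4, 12, 16, 29, 23, 11, 25, 19].
Element-by-element contributions:
27: 7
4: 0
12: 1
16: 1
29: 4
23: 2
11: 0
25: 1
19: 0
Sum: 7 + 0 + 1 + 1 + 4 + 2 + 0 + 1 + 0 = 16
Change: 16 − 9 = +7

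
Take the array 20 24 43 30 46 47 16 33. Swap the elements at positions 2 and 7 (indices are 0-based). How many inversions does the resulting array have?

9

Positions 2 and 7 hold 43 and 33; after swapping, the array is [20, 24, 33, 30, 46, 47, 16, 43].
Sweep left to right; for each value list the smaller values that follow it:
20: 1
24: 1
33: 2
30: 1
46: 2
47: 2
16: 0
43: 0
Sum: 1 + 1 + 2 + 1 + 2 + 2 + 0 + 0 = 9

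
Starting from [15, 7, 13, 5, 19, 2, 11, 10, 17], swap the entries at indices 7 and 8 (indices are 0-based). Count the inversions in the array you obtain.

Positions 7 and 8 hold 10 and 17; after swapping, the array is [15, 7, 13, 5, 19, 2, 11, 17, 10].
Count, for each position, how many later elements it exceeds:
15 → 7, 13, 5, 2, 11, 10 → 6
7 → 5, 2 → 2
13 → 5, 2, 11, 10 → 4
5 → 2 → 1
19 → 2, 11, 17, 10 → 4
2 → none → 0
11 → 10 → 1
17 → 10 → 1
10 → none → 0
Sum: 6 + 2 + 4 + 1 + 4 + 0 + 1 + 1 + 0 = 19

19 inversions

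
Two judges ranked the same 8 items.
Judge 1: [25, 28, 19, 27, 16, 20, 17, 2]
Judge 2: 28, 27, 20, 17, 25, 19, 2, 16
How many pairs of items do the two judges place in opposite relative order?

Assign each item its position (1..8) in the first ordering, then rewrite the second ordering as that position sequence:
positions: 25→1, 28→2, 19→3, 27→4, 16→5, 20→6, 17→7, 2→8
second ordering as positions: [2, 4, 6, 7, 1, 3, 8, 5]
Discordant pairs = inversions in this position sequence.
2: 1 → 1
4: 1, 3 → 2
6: 1, 3, 5 → 3
7: 1, 3, 5 → 3
1: 0
3: 0
8: 5 → 1
5: 0
Total: 1 + 2 + 3 + 3 + 0 + 0 + 1 + 0 = 10

10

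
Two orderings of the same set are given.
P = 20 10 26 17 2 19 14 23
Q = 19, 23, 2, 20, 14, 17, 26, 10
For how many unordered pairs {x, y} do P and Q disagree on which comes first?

There are 21 disagreeing pairs.

Assign each item its position (1..8) in the first ordering, then rewrite the second ordering as that position sequence:
positions: 20→1, 10→2, 26→3, 17→4, 2→5, 19→6, 14→7, 23→8
second ordering as positions: [6, 8, 5, 1, 7, 4, 3, 2]
Discordant pairs = inversions in this position sequence.
6: 5, 1, 4, 3, 2 → 5
8: 5, 1, 7, 4, 3, 2 → 6
5: 1, 4, 3, 2 → 4
1: 0
7: 4, 3, 2 → 3
4: 3, 2 → 2
3: 2 → 1
2: 0
Total: 5 + 6 + 4 + 0 + 3 + 2 + 1 + 0 = 21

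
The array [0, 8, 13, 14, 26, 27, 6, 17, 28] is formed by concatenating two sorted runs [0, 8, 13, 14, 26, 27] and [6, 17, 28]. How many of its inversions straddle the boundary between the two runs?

Split inversions: 7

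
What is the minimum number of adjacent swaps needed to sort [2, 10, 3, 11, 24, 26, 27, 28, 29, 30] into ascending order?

Swaps: 1

Each adjacent swap fixes exactly one inversion, so the minimum swap count equals the number of inversions.
Count inversions — for each element, later elements that are smaller:
2: none → 0
10: 3 → 1
3: none → 0
11: none → 0
24: none → 0
26: none → 0
27: none → 0
28: none → 0
29: none → 0
30: none → 0
Total inversions: 0 + 1 + 0 + 0 + 0 + 0 + 0 + 0 + 0 + 0 = 1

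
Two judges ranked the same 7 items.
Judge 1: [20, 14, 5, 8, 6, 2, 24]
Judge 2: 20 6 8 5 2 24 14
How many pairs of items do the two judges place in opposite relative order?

Assign each item its position (1..7) in the first ordering, then rewrite the second ordering as that position sequence:
positions: 20→1, 14→2, 5→3, 8→4, 6→5, 2→6, 24→7
second ordering as positions: [1, 5, 4, 3, 6, 7, 2]
Discordant pairs = inversions in this position sequence.
1: 0
5: 4, 3, 2 → 3
4: 3, 2 → 2
3: 2 → 1
6: 2 → 1
7: 2 → 1
2: 0
Total: 0 + 3 + 2 + 1 + 1 + 1 + 0 = 8

8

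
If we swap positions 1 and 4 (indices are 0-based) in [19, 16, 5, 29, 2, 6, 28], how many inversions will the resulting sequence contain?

Positions 1 and 4 hold 16 and 2; after swapping, the array is [19, 2, 5, 29, 16, 6, 28].
Sweep left to right; for each value list the smaller values that follow it:
19 → 2, 5, 16, 6 → 4
2 → none → 0
5 → none → 0
29 → 16, 6, 28 → 3
16 → 6 → 1
6 → none → 0
28 → none → 0
Sum: 4 + 0 + 0 + 3 + 1 + 0 + 0 = 8

8 inversions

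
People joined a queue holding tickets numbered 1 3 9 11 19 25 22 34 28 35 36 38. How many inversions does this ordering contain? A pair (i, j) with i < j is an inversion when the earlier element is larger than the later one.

Out-of-order pairs: 2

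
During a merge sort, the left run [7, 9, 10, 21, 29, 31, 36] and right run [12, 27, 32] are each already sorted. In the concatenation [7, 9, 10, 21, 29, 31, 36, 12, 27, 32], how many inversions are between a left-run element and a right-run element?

Take each right-half value and tally the left-half values above it:
r = 12: 21, 29, 31, 36 → 4
r = 27: 29, 31, 36 → 3
r = 32: 36 → 1
Cross-inversions: 4 + 3 + 1 = 8

8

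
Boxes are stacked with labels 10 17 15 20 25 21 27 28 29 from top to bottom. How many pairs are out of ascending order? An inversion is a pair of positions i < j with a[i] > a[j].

Element-by-element contributions:
10 → none → 0
17 → 15 → 1
15 → none → 0
20 → none → 0
25 → 21 → 1
21 → none → 0
27 → none → 0
28 → none → 0
29 → none → 0
Sum: 0 + 1 + 0 + 0 + 1 + 0 + 0 + 0 + 0 = 2

2 out-of-order pairs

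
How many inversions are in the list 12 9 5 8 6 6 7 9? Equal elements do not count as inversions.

Inversions: 15

Sweep left to right; for each value list the smaller values that follow it:
12: 7
9: 5
5: 0
8: 3
6: 0
6: 0
7: 0
9: 0
Sum: 7 + 5 + 0 + 3 + 0 + 0 + 0 + 0 = 15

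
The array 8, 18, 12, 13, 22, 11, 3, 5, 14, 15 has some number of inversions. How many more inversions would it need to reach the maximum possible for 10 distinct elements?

Maximum inversions for 10 distinct elements is C(10, 2) = 10·9/2 = 45.
Current inversions — for each element, count later smaller elements:
8: 2
18: 7
12: 3
13: 3
22: 5
11: 2
3: 0
5: 0
14: 0
15: 0
Current total: 2 + 7 + 3 + 3 + 5 + 2 + 0 + 0 + 0 + 0 = 22
Shortfall: 45 − 22 = 23

23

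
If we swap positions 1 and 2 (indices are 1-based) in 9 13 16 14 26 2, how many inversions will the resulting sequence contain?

There are 7 inversions.

Positions 1 and 2 hold 9 and 13; after swapping, the array is [13, 9, 16, 14, 26, 2].
Count, for each position, how many later elements it exceeds:
13: 2
9: 1
16: 2
14: 1
26: 1
2: 0
Sum: 2 + 1 + 2 + 1 + 1 + 0 = 7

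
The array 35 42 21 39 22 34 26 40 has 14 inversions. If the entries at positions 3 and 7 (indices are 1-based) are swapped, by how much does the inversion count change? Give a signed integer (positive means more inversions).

Positions 3 and 7 hold 21 and 26; after swapping, the array is [35, 42, 26, 39, 22, 34, 21, 40].
Sweep left to right; for each value list the smaller values that follow it:
35 → 26, 22, 34, 21 → 4
42 → 26, 39, 22, 34, 21, 40 → 6
26 → 22, 21 → 2
39 → 22, 34, 21 → 3
22 → 21 → 1
34 → 21 → 1
21 → none → 0
40 → none → 0
Sum: 4 + 6 + 2 + 3 + 1 + 1 + 0 + 0 = 17
Change: 17 − 14 = +3

+3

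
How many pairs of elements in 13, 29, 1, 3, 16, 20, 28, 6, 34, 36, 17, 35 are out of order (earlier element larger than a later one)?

Count, for each position, how many later elements it exceeds:
13: 3
29: 7
1: 0
3: 0
16: 1
20: 2
28: 2
6: 0
34: 1
36: 2
17: 0
35: 0
Sum: 3 + 7 + 0 + 0 + 1 + 2 + 2 + 0 + 1 + 2 + 0 + 0 = 18

18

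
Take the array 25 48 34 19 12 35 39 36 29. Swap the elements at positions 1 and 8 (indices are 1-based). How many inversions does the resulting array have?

Positions 1 and 8 hold 25 and 36; after swapping, the array is [36, 48, 34, 19, 12, 35, 39, 25, 29].
Element-by-element contributions:
36 → 34, 19, 12, 35, 25, 29 → 6
48 → 34, 19, 12, 35, 39, 25, 29 → 7
34 → 19, 12, 25, 29 → 4
19 → 12 → 1
12 → none → 0
35 → 25, 29 → 2
39 → 25, 29 → 2
25 → none → 0
29 → none → 0
Sum: 6 + 7 + 4 + 1 + 0 + 2 + 2 + 0 + 0 = 22

22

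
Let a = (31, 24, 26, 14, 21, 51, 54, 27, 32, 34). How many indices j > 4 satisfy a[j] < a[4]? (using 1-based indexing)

0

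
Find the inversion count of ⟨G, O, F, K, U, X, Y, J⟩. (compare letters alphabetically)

Count, for each position, how many later elements it exceeds:
G: 1
O: 3
F: 0
K: 1
U: 1
X: 1
Y: 1
J: 0
Sum: 1 + 3 + 0 + 1 + 1 + 1 + 1 + 0 = 8

There are 8 inversions.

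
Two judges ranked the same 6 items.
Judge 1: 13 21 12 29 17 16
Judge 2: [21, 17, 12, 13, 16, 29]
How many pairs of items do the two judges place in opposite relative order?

Discordant pairs: 6

Assign each item its position (1..6) in the first ordering, then rewrite the second ordering as that position sequence:
positions: 13→1, 21→2, 12→3, 29→4, 17→5, 16→6
second ordering as positions: [2, 5, 3, 1, 6, 4]
Discordant pairs = inversions in this position sequence.
2: 1 → 1
5: 3, 1, 4 → 3
3: 1 → 1
1: 0
6: 4 → 1
4: 0
Total: 1 + 3 + 1 + 0 + 1 + 0 = 6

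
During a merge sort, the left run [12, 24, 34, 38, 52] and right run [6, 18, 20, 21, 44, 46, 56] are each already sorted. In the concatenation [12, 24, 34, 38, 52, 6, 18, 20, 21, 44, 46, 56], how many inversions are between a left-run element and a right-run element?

Count, for every r in R, how many entries of L exceed r:
r = 6: 12, 24, 34, 38, 52 → 5
r = 18: 24, 34, 38, 52 → 4
r = 20: 24, 34, 38, 52 → 4
r = 21: 24, 34, 38, 52 → 4
r = 44: 52 → 1
r = 46: 52 → 1
r = 56: none → 0
Cross-inversions: 5 + 4 + 4 + 4 + 1 + 1 + 0 = 19

Split inversions: 19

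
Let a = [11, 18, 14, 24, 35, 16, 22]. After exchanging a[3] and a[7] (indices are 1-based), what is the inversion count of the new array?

Positions 3 and 7 hold 14 and 22; after swapping, the array is [11, 18, 22, 24, 35, 16, 14].
For each element, count later entries that are smaller:
11 → none → 0
18 → 16, 14 → 2
22 → 16, 14 → 2
24 → 16, 14 → 2
35 → 16, 14 → 2
16 → 14 → 1
14 → none → 0
Sum: 0 + 2 + 2 + 2 + 2 + 1 + 0 = 9

9 inversions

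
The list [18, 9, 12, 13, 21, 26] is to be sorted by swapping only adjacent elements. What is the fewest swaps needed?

3 swaps

The minimum number of adjacent swaps to sort an array equals its inversion count, since every such swap removes exactly one inversion.
Count inversions — for each element, later elements that are smaller:
18: 9, 12, 13 → 3
9: none → 0
12: none → 0
13: none → 0
21: none → 0
26: none → 0
Total inversions: 3 + 0 + 0 + 0 + 0 + 0 = 3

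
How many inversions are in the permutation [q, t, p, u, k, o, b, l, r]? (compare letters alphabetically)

23 inversions

For each element, count later entries that are smaller:
q → p, k, o, b, l → 5
t → p, k, o, b, l, r → 6
p → k, o, b, l → 4
u → k, o, b, l, r → 5
k → b → 1
o → b, l → 2
b → none → 0
l → none → 0
r → none → 0
Sum: 5 + 6 + 4 + 5 + 1 + 2 + 0 + 0 + 0 = 23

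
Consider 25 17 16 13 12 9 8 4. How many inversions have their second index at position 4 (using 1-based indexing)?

3 such elements

The element at index 4 is 13.
Elements before it: 25, 17, 16
Those larger than 13: 25, 17, 16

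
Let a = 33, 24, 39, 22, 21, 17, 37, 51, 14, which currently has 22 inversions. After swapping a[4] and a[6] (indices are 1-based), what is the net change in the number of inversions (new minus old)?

-3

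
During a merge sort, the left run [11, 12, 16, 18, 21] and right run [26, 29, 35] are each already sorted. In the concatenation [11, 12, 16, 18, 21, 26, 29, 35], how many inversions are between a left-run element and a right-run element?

0 split inversions

For each element r of the right run, count left-run elements greater than r:
r = 26: none → 0
r = 29: none → 0
r = 35: none → 0
Cross-inversions: 0 + 0 + 0 = 0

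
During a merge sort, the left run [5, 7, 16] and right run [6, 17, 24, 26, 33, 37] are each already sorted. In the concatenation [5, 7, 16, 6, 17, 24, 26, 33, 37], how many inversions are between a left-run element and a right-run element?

Split inversions: 2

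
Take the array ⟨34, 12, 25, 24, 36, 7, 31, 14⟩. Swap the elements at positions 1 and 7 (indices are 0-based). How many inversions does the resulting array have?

17

Positions 1 and 7 hold 12 and 14; after swapping, the array is [34, 14, 25, 24, 36, 7, 31, 12].
Element-by-element contributions:
34: 6
14: 2
25: 3
24: 2
36: 3
7: 0
31: 1
12: 0
Sum: 6 + 2 + 3 + 2 + 3 + 0 + 1 + 0 = 17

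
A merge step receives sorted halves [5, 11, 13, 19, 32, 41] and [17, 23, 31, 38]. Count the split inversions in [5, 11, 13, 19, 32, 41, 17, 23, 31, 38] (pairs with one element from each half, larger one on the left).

8

For each element r of the right run, count left-run elements greater than r:
r = 17: 19, 32, 41 → 3
r = 23: 32, 41 → 2
r = 31: 32, 41 → 2
r = 38: 41 → 1
Cross-inversions: 3 + 2 + 2 + 1 = 8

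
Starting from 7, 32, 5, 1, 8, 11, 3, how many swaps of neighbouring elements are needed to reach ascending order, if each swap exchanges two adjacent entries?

12 swaps

Minimum adjacent swaps = number of inversions (each swap of adjacent out-of-order elements removes one inversion and no swap can remove more).
Count inversions — for each element, later elements that are smaller:
7: 5, 1, 3 → 3
32: 5, 1, 8, 11, 3 → 5
5: 1, 3 → 2
1: none → 0
8: 3 → 1
11: 3 → 1
3: none → 0
Total inversions: 3 + 5 + 2 + 0 + 1 + 1 + 0 = 12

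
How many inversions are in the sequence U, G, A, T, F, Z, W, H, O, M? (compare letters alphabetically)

Sweep left to right; for each value list the smaller values that follow it:
U → G, A, T, F, H, O, M → 7
G → A, F → 2
A → none → 0
T → F, H, O, M → 4
F → none → 0
Z → W, H, O, M → 4
W → H, O, M → 3
H → none → 0
O → M → 1
M → none → 0
Sum: 7 + 2 + 0 + 4 + 0 + 4 + 3 + 0 + 1 + 0 = 21

21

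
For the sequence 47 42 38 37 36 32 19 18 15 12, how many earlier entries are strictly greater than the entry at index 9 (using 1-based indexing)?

The element at index 9 is 15.
Elements before it: 47, 42, 38, 37, 36, 32, 19, 18
Those larger than 15: 47, 42, 38, 37, 36, 32, 19, 18

8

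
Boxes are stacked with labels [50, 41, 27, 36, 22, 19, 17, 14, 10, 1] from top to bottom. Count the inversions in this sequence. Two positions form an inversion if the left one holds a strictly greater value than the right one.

Count, for each position, how many later elements it exceeds:
50 → 41, 27, 36, 22, 19, 17, 14, 10, 1 → 9
41 → 27, 36, 22, 19, 17, 14, 10, 1 → 8
27 → 22, 19, 17, 14, 10, 1 → 6
36 → 22, 19, 17, 14, 10, 1 → 6
22 → 19, 17, 14, 10, 1 → 5
19 → 17, 14, 10, 1 → 4
17 → 14, 10, 1 → 3
14 → 10, 1 → 2
10 → 1 → 1
1 → none → 0
Sum: 9 + 8 + 6 + 6 + 5 + 4 + 3 + 2 + 1 + 0 = 44

44 out-of-order pairs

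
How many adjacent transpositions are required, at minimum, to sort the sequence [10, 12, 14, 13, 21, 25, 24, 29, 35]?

Minimum adjacent swaps = number of inversions (each swap of adjacent out-of-order elements removes one inversion and no swap can remove more).
Count inversions — for each element, later elements that are smaller:
10: none → 0
12: none → 0
14: 13 → 1
13: none → 0
21: none → 0
25: 24 → 1
24: none → 0
29: none → 0
35: none → 0
Total inversions: 0 + 0 + 1 + 0 + 0 + 1 + 0 + 0 + 0 = 2

2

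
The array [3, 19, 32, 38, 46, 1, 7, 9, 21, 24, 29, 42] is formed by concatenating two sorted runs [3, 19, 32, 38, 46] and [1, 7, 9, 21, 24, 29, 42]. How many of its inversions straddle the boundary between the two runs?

Count, for every r in R, how many entries of L exceed r:
r = 1: 3, 19, 32, 38, 46 → 5
r = 7: 19, 32, 38, 46 → 4
r = 9: 19, 32, 38, 46 → 4
r = 21: 32, 38, 46 → 3
r = 24: 32, 38, 46 → 3
r = 29: 32, 38, 46 → 3
r = 42: 46 → 1
Cross-inversions: 5 + 4 + 4 + 3 + 3 + 3 + 1 = 23

Cross-inversions: 23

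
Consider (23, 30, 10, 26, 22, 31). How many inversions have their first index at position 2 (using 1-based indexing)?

3 such elements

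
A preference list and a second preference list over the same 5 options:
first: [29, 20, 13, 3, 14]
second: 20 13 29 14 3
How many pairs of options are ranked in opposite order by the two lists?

3

Assign each item its position (1..5) in the first ordering, then rewrite the second ordering as that position sequence:
positions: 29→1, 20→2, 13→3, 3→4, 14→5
second ordering as positions: [2, 3, 1, 5, 4]
Discordant pairs = inversions in this position sequence.
2: 1 → 1
3: 1 → 1
1: 0
5: 4 → 1
4: 0
Total: 1 + 1 + 0 + 1 + 0 = 3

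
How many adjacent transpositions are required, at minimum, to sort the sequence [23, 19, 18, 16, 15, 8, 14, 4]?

Minimum adjacent swaps = number of inversions (each swap of adjacent out-of-order elements removes one inversion and no swap can remove more).
Count inversions — for each element, later elements that are smaller:
23: 19, 18, 16, 15, 8, 14, 4 → 7
19: 18, 16, 15, 8, 14, 4 → 6
18: 16, 15, 8, 14, 4 → 5
16: 15, 8, 14, 4 → 4
15: 8, 14, 4 → 3
8: 4 → 1
14: 4 → 1
4: none → 0
Total inversions: 7 + 6 + 5 + 4 + 3 + 1 + 1 + 0 = 27

27 swaps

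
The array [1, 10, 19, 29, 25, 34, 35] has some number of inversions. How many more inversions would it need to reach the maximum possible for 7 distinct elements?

Maximum inversions for 7 distinct elements is C(7, 2) = 7·6/2 = 21.
Current inversions — for each element, count later smaller elements:
1: 0
10: 0
19: 0
29: 1
25: 0
34: 0
35: 0
Current total: 0 + 0 + 0 + 1 + 0 + 0 + 0 = 1
Shortfall: 21 − 1 = 20

20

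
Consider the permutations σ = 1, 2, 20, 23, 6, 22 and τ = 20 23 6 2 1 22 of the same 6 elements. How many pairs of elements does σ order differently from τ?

7 discordant pairs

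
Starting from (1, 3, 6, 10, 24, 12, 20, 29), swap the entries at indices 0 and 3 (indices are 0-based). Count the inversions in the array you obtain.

7 inversions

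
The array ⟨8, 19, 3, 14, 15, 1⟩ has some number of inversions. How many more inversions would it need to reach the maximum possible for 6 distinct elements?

Maximum inversions for 6 distinct elements is C(6, 2) = 6·5/2 = 15.
Current inversions — for each element, count later smaller elements:
8: 2
19: 4
3: 1
14: 1
15: 1
1: 0
Current total: 2 + 4 + 1 + 1 + 1 + 0 = 9
Shortfall: 15 − 9 = 6

6 inversions short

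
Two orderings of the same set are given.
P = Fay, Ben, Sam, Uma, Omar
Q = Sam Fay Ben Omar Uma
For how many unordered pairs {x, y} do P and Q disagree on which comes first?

3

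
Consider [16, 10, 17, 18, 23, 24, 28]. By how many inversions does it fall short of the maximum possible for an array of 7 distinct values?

20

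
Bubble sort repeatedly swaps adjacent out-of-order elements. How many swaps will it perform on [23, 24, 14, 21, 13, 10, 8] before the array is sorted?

19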